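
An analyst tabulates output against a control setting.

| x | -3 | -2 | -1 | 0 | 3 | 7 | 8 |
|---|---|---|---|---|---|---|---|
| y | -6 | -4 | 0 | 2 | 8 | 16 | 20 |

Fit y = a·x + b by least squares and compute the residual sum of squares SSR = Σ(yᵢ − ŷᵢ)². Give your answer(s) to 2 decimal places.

SSR = 3.93

Compute the Gram sums: Σx·x = 136, Σx = 12, Σ1 = 7.
For Aᵀy: Σx·y = 322, Σy = 36.
Δ = 136·7 − 12² = 808.
a = (322·7 − 12·36)/808 = 911/404; b = (136·36 − 12·322)/808 = 129/101.
Residuals: -207/404, -155/202, 395/404, 73/101, -17/404, -429/404, 69/101; SSR = 793/202.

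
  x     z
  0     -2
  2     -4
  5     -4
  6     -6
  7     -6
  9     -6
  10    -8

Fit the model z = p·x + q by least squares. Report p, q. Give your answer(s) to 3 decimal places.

p = -0.507, q = -2.316

Forming MᵀM = [[295, 39]; [39, 7]] and Mᵀz = [-240, -36]ᵀ gives MᵀM·[p, q]ᵀ = Mᵀz.
det = 295·7 − 39² = 544.
p = ((-240)·7 − 39·(-36))/544 = -69/136; q = (295·(-36) − 39·(-240))/544 = -315/136.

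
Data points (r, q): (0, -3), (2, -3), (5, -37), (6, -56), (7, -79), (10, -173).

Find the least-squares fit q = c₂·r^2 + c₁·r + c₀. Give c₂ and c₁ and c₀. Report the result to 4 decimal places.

Compute the Gram sums: Σr^2·r^2 = 14338, Σr^2·r = 1692, Σr^2 = 214, Σr·r = 214, Σr = 30, Σ1 = 6.
Moment sums: Σr^2·q = -24124, Σr·q = -2810, Σq = -351.
Solving the 3×3 system (Gaussian elimination) gives c₂ = -3165/1546, c₁ = 5275/1546, c₀ = -3931/1546.

c₂ = -2.0472, c₁ = 3.4120, c₀ = -2.5427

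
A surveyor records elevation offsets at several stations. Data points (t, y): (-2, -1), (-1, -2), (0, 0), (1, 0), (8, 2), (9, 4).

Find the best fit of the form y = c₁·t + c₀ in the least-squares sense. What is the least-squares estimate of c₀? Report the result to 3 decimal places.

Forming AᵀA = [[151, 15]; [15, 6]] and Aᵀy = [56, 3]ᵀ gives AᵀA·[c₁, c₀]ᵀ = Aᵀy.
Determinant 151·6 − 15² = 681.
c₁ = (56·6 − 15·3)/681 = 97/227; c₀ = (151·3 − 15·56)/681 = -129/227.

c₀ = -0.568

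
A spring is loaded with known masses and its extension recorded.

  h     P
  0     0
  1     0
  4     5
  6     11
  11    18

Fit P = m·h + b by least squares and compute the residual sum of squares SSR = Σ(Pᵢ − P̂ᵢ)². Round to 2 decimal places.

SSR = 4.82

Normal-equation sums: Σh·h = 174, Σh = 22, Σ1 = 5.
For AᵀP: Σh·P = 284, ΣP = 34.
Δ = 174·5 − 22² = 386.
m = (284·5 − 22·34)/386 = 336/193; b = (174·34 − 22·284)/386 = -166/193.
Residuals: 166/193, -170/193, -213/193, 273/193, -56/193; SSR = 930/193.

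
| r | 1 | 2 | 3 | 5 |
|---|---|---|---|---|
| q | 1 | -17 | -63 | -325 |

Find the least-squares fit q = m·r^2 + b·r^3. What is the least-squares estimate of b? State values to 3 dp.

b = -2.992

AᵀA·[m, b]ᵀ = Aᵀq reads: 723·m + 3401·b = -8759;  3401·m + 16419·b = -42461.
Eliminating b: 16419·(row 1) − 3401·(row 2) gives 304136·m = 16419·(-8759) − 3401·(-42461) = 595840, so m = 10640/5431.
Then b = ((-42461) − 3401·(10640/5431))/16419 = -16249/5431.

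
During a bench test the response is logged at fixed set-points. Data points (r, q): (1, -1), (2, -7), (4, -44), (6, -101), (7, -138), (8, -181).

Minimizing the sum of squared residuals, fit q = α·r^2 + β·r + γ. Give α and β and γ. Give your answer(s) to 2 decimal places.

α = -2.86, β = -0.12, γ = 2.99

The normal system MᵀM·[α, β, γ]ᵀ = Mᵀq is [[8066, 1144, 170]; [1144, 170, 28]; [170, 28, 6]]·[α, β, γ]ᵀ = [-22715, -3211, -472]ᵀ.
Inverting the 3×3 Gram matrix, [α, β, γ]ᵀ = [-1385/484, -15/121, 1447/484]ᵀ.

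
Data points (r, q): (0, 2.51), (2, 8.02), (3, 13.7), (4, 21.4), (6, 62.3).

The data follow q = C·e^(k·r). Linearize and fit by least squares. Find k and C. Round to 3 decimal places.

With ln qᵢ as the transformed response and rᵢ as the regressor:
AᵀA = [[65.0000, 15.0000]; [15.0000, 5]], rhs = [49.0614, 12.8150]ᵀ  (here Σr = 15.0000, Σ(r)² = 65.0000, Σln q = 12.8150, Σr·ln q = 49.0614).
Solving (det = 100.0000): k = 0.53082, ln C = 0.97052, so C = exp(0.97052) = 2.63932.

k = 0.531, C = 2.639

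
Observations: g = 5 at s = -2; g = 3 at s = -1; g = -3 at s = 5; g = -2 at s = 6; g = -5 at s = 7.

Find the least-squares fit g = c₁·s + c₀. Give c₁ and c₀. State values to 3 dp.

Normal-equation sums: Σs·s = 115, Σs = 15, Σ1 = 5.
Moment sums: Σs·g = -75, Σg = -2.
AᵀA·[c₁, c₀]ᵀ = Aᵀg becomes [[115, 15]; [15, 5]]·[c₁, c₀]ᵀ = [-75, -2]ᵀ.
det = 115·5 − 15² = 350.
c₁ = ((-75)·5 − 15·(-2))/350 = -69/70; c₀ = (115·(-2) − 15·(-75))/350 = 179/70.

c₁ = -0.986, c₀ = 2.557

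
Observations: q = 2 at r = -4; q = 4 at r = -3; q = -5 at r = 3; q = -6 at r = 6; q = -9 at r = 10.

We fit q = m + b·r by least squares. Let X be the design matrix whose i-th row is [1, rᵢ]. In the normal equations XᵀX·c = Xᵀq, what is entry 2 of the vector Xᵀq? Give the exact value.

-161

Entry 2 ↔ basis r, so (Xᵀq)_{2} = Σᵢ (r)·qᵢ = (-4)·(2) + (-3)·(4) + (3)·(-5) + (6)·(-6) + (10)·(-9) = -161.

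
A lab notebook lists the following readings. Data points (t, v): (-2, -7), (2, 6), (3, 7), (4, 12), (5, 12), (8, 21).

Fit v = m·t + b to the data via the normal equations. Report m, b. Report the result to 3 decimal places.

The normal system AᵀA·[m, b]ᵀ = Aᵀv is [[122, 20]; [20, 6]]·[m, b]ᵀ = [323, 51]ᵀ.
Eliminating b: 6·(row 1) − 20·(row 2) gives 332·m = 6·323 − 20·51 = 918, so m = 459/166.
Then b = (51 − 20·(459/166))/6 = -119/166.

m = 2.765, b = -0.717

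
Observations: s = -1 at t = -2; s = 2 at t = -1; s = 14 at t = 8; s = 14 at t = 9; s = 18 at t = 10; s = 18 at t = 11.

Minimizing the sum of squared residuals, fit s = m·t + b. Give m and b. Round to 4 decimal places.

m = 1.4196, b = 2.5524

With design matrix X, XᵀX = [[371, 35]; [35, 6]] and Xᵀs = [616, 65]ᵀ.
Δ = 371·6 − 35² = 1001.
m = (616·6 − 35·65)/1001 = 203/143; b = (371·65 − 35·616)/1001 = 365/143.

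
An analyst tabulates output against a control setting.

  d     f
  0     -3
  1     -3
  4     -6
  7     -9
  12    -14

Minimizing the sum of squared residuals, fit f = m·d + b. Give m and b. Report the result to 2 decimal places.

m = -0.95, b = -2.44

Entries of AᵀA: Σd·d = 210, Σd = 24, Σ1 = 5.
And Σd·f = -258, Σf = -35.
Determinant 210·5 − 24² = 474.
m = ((-258)·5 − 24·(-35))/474 = -75/79; b = (210·(-35) − 24·(-258))/474 = -193/79.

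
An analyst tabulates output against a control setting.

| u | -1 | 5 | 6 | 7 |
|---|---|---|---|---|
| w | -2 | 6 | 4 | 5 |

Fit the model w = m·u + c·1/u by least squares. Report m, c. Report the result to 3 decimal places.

m = 0.770, c = 1.379

Setting ∂/∂m … = 0 gives: 111·m + 4·c = 91;  4·m + (47989/44100)·c = 481/105.
(Σu·u = 111, Σu·1/u = 4, Σ1/u·1/u = 47989/44100, Σu·w = 91, Σ1/u·w = 481/105.)
det = 111·(47989/44100) − 4² = 1540393/14700.
m = (91·(47989/44100) − 4·(481/105))/(1540393/14700) = 3558919/4621179; c = (111·(481/105) − 4·91)/(1540393/14700) = 2123940/1540393.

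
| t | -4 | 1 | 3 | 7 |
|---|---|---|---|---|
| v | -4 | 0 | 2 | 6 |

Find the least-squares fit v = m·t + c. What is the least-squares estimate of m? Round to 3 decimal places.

Entries of XᵀX: Σt·t = 75, Σt = 7, Σ1 = 4.
And Σt·v = 64, Σv = 4.
XᵀX·[m, c]ᵀ = Xᵀv becomes [[75, 7]; [7, 4]]·[m, c]ᵀ = [64, 4]ᵀ.
det = 75·4 − 7² = 251.
m = (64·4 − 7·4)/251 = 228/251; c = (75·4 − 7·64)/251 = -148/251.

m = 0.908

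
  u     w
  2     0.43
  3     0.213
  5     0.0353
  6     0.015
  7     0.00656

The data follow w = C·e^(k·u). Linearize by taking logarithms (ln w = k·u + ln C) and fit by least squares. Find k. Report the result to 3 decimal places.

k = -0.850

Linearized form: ln w = k·u + ln C. From the 5 transformed points,
Σu = 23.0000, Σ(u)² = 123.0000, Σln w = -14.9608, Σu·ln w = -83.4323.
Normal system: [[123.0000, 23.0000]; [23.0000, 5]]·[k, ln C]ᵀ = [-83.4323, -14.9608]ᵀ.
Δ = 123.0000·5 − (23.0000)² = 86.0000; k = (-83.4323·5 − 23.0000·-14.9608)/86.0000 = -0.84958, ln C = (123.0000·-14.9608 − 23.0000·-83.4323)/86.0000 = 0.91589.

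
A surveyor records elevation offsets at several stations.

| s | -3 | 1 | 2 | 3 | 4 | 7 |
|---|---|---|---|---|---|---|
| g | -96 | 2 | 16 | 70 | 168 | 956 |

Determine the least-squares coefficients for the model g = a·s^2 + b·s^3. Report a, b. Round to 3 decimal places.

a = -1.550, b = 3.009

With design matrix X, XᵀX = [[2836, 17864]; [17864, 123268]] and Xᵀg = [49364, 343272]ᵀ.
det = 2836·123268 − 17864² = 30465552.
a = (49364·123268 − 17864·343272)/30465552 = -2950591/1904097; b = (2836·343272 − 17864·49364)/30465552 = 5730056/1904097.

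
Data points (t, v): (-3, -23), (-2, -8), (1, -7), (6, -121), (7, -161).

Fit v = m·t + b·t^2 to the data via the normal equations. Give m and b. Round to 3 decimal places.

XᵀX·[m, b]ᵀ = Xᵀv reads: 99·m + 525·b = -1775;  525·m + 3795·b = -12491.
Eliminating b: 3795·(row 1) − 525·(row 2) gives 100080·m = 3795·(-1775) − 525·(-12491) = -178350, so m = -5945/3336.
Then b = ((-12491) − 525·(-5945/3336))/3795 = -50789/16680.

m = -1.782, b = -3.045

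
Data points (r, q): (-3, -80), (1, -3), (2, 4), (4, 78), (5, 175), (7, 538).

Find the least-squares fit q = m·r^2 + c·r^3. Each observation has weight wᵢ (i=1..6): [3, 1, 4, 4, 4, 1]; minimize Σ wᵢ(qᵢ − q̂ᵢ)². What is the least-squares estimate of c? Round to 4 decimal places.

The normal system MᵀWM·[m, c]ᵀ = MᵀWq is [[6233, 32803]; [32803, 198977]]·[m, c]ᵀ = [46755, 298607]ᵀ.
Δ = 6233·198977 − 32803² = 164186832.
m = (46755·198977 − 32803·298607)/164186832 = -246017893/82093416; c = (6233·298607 − 32803·46755)/164186832 = 163756583/82093416.

c = 1.9948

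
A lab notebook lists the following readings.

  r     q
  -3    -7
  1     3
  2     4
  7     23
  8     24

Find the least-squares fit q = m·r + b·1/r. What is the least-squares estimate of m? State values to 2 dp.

The normal equations are: 127·m + 5·b = 385;  5·m + (39433/28224)·b = 286/21.
(Σr·r = 127, Σr·1/r = 5, Σ1/r·1/r = 39433/28224, Σr·q = 385, Σ1/r·q = 286/21.)
Eliminating b: (39433/28224)·(row 1) − 5·(row 2) gives (4302391/28224)·m = (39433/28224)·385 − 5·(286/21) = 1894255/4032, so m = 13259785/4302391.
Then b = ((286/21) − 5·(13259785/4302391))/(39433/28224) = -5514432/4302391.

m = 3.08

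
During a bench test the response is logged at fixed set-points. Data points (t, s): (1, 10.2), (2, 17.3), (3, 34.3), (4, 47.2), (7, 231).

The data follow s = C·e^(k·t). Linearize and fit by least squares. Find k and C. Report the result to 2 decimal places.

With ln sᵢ as the transformed response and tᵢ as the regressor:
Sums: Σt = 17.0000, Σ(t)² = 79.0000, Σln s = 18.0051, Σt·ln s = 72.1437.
Normal system: [[79.0000, 17.0000]; [17.0000, 5]]·[k, ln C]ᵀ = [72.1437, 18.0051]ᵀ.
Slope k = (n·Σt·ln s − Σt·Σln s)/(n·Σ(t)² − (Σt)²) = (5·72.1437 − 17.0000·18.0051)/106.0000 = 0.51540; ln C = (Σln s − k·Σt)/n = 1.84864, so C = exp(1.84864) = 6.35116.

k = 0.52, C = 6.35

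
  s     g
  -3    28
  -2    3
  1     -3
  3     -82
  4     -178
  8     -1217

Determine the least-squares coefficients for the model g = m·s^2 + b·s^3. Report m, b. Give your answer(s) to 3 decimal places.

Sums needed: Σs^2·s^2 = 4531, Σs^2·s^3 = 33761, Σs^3·s^3 = 267763.
Moment sums: Σs^2·g = -81213, Σs^3·g = -637493.
So XᵀX·[m, b]ᵀ = Xᵀg: [[4531, 33761]; [33761, 267763]]·[m, b]ᵀ = [-81213, -637493]ᵀ.
Eliminating b: 267763·(row 1) − 33761·(row 2) gives 73429032·m = 267763·(-81213) − 33761·(-637493) = -223435346, so m = -111717673/36714516.
Then b = ((-637493) − 33761·(-111717673/36714516))/267763 = -73324345/36714516.

m = -3.043, b = -1.997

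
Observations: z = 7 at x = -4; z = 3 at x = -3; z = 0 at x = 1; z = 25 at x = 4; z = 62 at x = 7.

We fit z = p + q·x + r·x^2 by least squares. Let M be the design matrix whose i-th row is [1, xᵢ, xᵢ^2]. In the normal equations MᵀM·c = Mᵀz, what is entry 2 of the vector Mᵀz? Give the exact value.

Entry 2 ↔ basis x, so (Mᵀz)_{2} = Σᵢ (x)·zᵢ = (-4)·(7) + (-3)·(3) + (1)·(0) + (4)·(25) + (7)·(62) = 497.

497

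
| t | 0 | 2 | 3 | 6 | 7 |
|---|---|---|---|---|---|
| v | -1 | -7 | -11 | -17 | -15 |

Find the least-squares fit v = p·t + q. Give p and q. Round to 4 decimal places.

p = -2.1205, q = -2.5663

Normal-equation sums: Σt·t = 98, Σt = 18, Σ1 = 5.
And Σt·v = -254, Σv = -51.
Normal equations: [[98, 18]; [18, 5]]·[p, q]ᵀ = [-254, -51]ᵀ.
Δ = 98·5 − 18² = 166.
p = ((-254)·5 − 18·(-51))/166 = -176/83; q = (98·(-51) − 18·(-254))/166 = -213/83.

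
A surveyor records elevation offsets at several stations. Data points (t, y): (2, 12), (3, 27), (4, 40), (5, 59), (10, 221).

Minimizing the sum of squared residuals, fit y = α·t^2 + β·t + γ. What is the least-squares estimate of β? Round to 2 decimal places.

β = 0.96

Compute the Gram sums: Σt^2·t^2 = 10978, Σt^2·t = 1224, Σt^2 = 154, Σt·t = 154, Σt = 24, Σ1 = 5.
For Aᵀy: Σt^2·y = 24506, Σt·y = 2770, Σy = 359.
Normal equations: [[10978, 1224, 154]; [1224, 154, 24]; [154, 24, 5]]·[α, β, γ]ᵀ = [24506, 2770, 359]ᵀ.
Row-reducing yields α = 17906/8599, β = 8263/8599, γ = 26241/8599.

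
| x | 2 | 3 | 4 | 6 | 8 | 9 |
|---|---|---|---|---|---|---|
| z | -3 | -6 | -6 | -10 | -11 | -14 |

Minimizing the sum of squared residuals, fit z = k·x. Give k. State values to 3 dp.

Forming AᵀA = [[210]] and Aᵀz = [-322]ᵀ gives AᵀA·[k]ᵀ = Aᵀz.
Hence k = -322 / 210 ≈ -1.53333.

k = -1.533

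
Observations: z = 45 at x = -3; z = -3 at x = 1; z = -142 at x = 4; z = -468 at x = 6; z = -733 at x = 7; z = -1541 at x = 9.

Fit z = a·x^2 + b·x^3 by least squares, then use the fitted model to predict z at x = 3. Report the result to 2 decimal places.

ẑ = -62.41

Entries of MᵀM: Σx^2·x^2 = 10596, Σx^2·x^3 = 84414, Σx^3·x^3 = 700572.
Moment sums: Σx^2·z = -179456, Σx^3·z = -1486202.
Normal equations: [[10596, 84414]; [84414, 700572]]·[a, b]ᵀ = [-179456, -1486202]ᵀ.
det = 10596·700572 − 84414² = 297537516.
a = ((-179456)·700572 − 84414·(-1486202))/297537516 = -7377589/8264931; b = (10596·(-1486202) − 84414·(-179456))/297537516 = -5548126/2754977.
At x = 3: ẑ = (-7377589/8264931)·(9) + (-5548126/2754977)·(27) = -171932169/2754977.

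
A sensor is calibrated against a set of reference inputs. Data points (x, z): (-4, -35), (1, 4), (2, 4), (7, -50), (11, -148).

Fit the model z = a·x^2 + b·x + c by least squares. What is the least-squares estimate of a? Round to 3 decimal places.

Entries of AᵀA: Σx^2·x^2 = 17315, Σx^2·x = 1619, Σx^2 = 191, Σx·x = 191, Σx = 17, Σ1 = 5.
Moment sums: Σx^2·z = -20898, Σx·z = -1826, Σz = -225.
AᵀA·[a, b, c]ᵀ = Aᵀz becomes [[17315, 1619, 191]; [1619, 191, 17]; [191, 17, 5]]·[a, b, c]ᵀ = [-20898, -1826, -225]ᵀ.
Solving the 3×3 system (Gaussian elimination) gives a = -101669/65730, b = 72169/21910, c = 94891/32865.

a = -1.547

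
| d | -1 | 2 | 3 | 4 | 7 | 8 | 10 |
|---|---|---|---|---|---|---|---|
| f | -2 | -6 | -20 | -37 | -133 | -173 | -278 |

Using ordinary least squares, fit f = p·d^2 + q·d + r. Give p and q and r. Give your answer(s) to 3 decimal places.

p = -2.969, q = 1.648, r = 2.594

Compute the Gram sums: Σd^2·d^2 = 16851, Σd^2·d = 1953, Σd^2 = 243, Σd·d = 243, Σd = 33, Σ1 = 7.
Right-hand side: Σd^2·f = -46187, Σd·f = -5313, Σf = -649.
Row-reducing yields p = -12097/4074, q = 1119/679, r = 3523/1358.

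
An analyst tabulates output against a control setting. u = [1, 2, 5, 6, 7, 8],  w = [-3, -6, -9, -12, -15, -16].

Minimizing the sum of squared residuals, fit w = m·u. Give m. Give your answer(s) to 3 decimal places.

m = -2.039

Normal-equation sums: Σu·u = 179.
Moment sums: Σu·w = -365.
m = (-365)/179 = -2.03911.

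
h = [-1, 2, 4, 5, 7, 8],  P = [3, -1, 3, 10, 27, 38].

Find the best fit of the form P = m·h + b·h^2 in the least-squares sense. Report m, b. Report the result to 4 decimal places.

Compute the Gram sums: Σh·h = 159, Σh·h^2 = 1051, Σh^2·h^2 = 7395.
For MᵀP: Σh·P = 550, Σh^2·P = 4052.
Normal equations: [[159, 1051]; [1051, 7395]]·[m, b]ᵀ = [550, 4052]ᵀ.
Eliminating b: 7395·(row 1) − 1051·(row 2) gives 71204·m = 7395·550 − 1051·4052 = -191402, so m = -95701/35602.
Then b = (4052 − 1051·(-95701/35602))/7395 = 33109/35602.

m = -2.6881, b = 0.9300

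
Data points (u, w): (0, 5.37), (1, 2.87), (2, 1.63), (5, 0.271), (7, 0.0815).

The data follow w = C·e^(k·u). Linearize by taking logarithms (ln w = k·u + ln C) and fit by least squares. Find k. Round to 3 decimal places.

k = -0.596

With ln wᵢ as the transformed response and uᵢ as the regressor:
Σu = 15.0000, Σ(u)² = 79.0000, Σln w = -0.5891, Σu·ln w = -22.0468.
Equations: 79.0000·k + 15.0000·ln C = -22.0468;  15.0000·k + 5·ln C = -0.5891.
Slope k = (n·Σu·ln w − Σu·Σln w)/(n·Σ(u)² − (Σu)²) = (5·-22.0468 − 15.0000·-0.5891)/170.0000 = -0.59646; ln C = (Σln w − k·Σu)/n = 1.67156.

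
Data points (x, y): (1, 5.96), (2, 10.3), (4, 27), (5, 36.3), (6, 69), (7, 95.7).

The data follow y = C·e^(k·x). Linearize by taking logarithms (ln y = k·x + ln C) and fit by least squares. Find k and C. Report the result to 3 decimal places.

k = 0.463, C = 3.939

Linearized form: ln y = k·x + ln C. From the 6 transformed points,
XᵀX = [[131.0000, 25.0000]; [25.0000, 6]], rhs = [94.9250, 19.8002]ᵀ  (here Σx = 25.0000, Σ(x)² = 131.0000, Σln y = 19.8002, Σx·ln y = 94.9250).
Solving (det = 161.0000): k = 0.46301, ln C = 1.37082, so C = exp(1.37082) = 3.93856.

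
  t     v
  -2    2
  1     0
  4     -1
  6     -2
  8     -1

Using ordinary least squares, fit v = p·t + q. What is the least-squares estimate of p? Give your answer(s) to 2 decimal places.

The normal system AᵀA·[p, q]ᵀ = Aᵀv is [[121, 17]; [17, 5]]·[p, q]ᵀ = [-28, -2]ᵀ.
Δ = 121·5 − 17² = 316.
p = ((-28)·5 − 17·(-2))/316 = -53/158; q = (121·(-2) − 17·(-28))/316 = 117/158.

p = -0.34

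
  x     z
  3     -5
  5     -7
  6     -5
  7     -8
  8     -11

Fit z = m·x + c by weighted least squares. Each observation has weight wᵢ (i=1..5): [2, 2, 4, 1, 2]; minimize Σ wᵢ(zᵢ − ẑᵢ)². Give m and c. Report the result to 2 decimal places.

The normal equations are: 389·m + 63·c = -452;  63·m + 11·c = -74.
(Σwᵢ·x·x = 389, Σwᵢ·x = 63, Σwᵢ·1 = 11, Σwᵢ·x·z = -452, Σwᵢ·z = -74.)
Eliminating c: 11·(row 1) − 63·(row 2) gives 310·m = 11·(-452) − 63·(-74) = -310, so m = -1.
Then c = ((-74) − 63·(-1))/11 = -1.

m = -1.00, c = -1.00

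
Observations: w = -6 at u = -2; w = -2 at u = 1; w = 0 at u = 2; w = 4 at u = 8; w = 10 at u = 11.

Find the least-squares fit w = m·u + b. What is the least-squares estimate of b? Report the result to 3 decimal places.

Entries of XᵀX: Σu·u = 194, Σu = 20, Σ1 = 5.
And Σu·w = 152, Σw = 6.
Normal equations: [[194, 20]; [20, 5]]·[m, b]ᵀ = [152, 6]ᵀ.
det = 194·5 − 20² = 570.
m = (152·5 − 20·6)/570 = 64/57; b = (194·6 − 20·152)/570 = -938/285.

b = -3.291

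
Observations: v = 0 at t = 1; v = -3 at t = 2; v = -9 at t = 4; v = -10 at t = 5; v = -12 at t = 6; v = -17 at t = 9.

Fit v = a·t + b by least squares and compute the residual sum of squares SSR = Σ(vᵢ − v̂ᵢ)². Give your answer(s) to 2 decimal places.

SSR = 5.01

Setting ∂/∂a … = 0 gives: 163·a + 27·b = -317;  27·a + 6·b = -51.
Eliminating b: 6·(row 1) − 27·(row 2) gives 249·a = 6·(-317) − 27·(-51) = -525, so a = -175/83.
Then b = ((-51) − 27·(-175/83))/6 = 82/83.
Residuals: 93/83, 19/83, -129/83, -37/83, -28/83, 82/83; SSR = 416/83.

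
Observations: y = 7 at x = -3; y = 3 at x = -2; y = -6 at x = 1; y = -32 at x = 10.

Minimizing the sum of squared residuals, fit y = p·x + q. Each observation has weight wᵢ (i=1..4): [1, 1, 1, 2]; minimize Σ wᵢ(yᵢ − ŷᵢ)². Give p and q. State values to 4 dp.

The normal system AᵀWA·[p, q]ᵀ = AᵀWy is [[214, 16]; [16, 5]]·[p, q]ᵀ = [-673, -60]ᵀ.
Eliminating q: 5·(row 1) − 16·(row 2) gives 814·p = 5·(-673) − 16·(-60) = -2405, so p = -65/22.
Then q = ((-60) − 16·(-65/22))/5 = -28/11.

p = -2.9545, q = -2.5455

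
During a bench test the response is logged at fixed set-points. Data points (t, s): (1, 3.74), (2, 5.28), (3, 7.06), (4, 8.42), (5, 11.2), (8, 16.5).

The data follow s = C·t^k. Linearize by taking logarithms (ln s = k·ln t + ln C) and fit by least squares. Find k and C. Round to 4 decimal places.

With ln sᵢ as the transformed response and ln tᵢ as the regressor:
Sums: Σln t = 6.8669, Σ(ln t)² = 10.5236, Σln s = 12.2873, Σln t·ln s = 15.9719.
Normal system: [[10.5236, 6.8669]; [6.8669, 6]]·[k, ln C]ᵀ = [15.9719, 12.2873]ᵀ.
Slope k = (n·Σln t·ln s − Σln t·Σln s)/(n·Σ(ln t)² − (Σln t)²) = (6·15.9719 − 6.8669·12.2873)/15.9867 = 0.71652; ln C = (Σln s − k·Σln t)/n = 1.22784, so C = exp(1.22784) = 3.41384.

k = 0.7165, C = 3.4138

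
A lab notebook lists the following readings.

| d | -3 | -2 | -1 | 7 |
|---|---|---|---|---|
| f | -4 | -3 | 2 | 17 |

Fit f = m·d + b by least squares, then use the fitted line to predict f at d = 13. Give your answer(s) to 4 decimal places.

XᵀX·[m, b]ᵀ = Xᵀf reads: 63·m + 1·b = 135;  1·m + 4·b = 12.
Δ = 63·4 − 1² = 251.
m = (135·4 − 1·12)/251 = 528/251; b = (63·12 − 1·135)/251 = 621/251.
At d = 13: f̂ = (528/251)·(13) + (621/251)·(1) = 7485/251.

f̂ = 29.8207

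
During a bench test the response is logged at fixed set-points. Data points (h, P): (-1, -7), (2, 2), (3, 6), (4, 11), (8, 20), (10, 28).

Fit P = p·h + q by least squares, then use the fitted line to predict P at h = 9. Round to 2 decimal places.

P̂ = 24.52

The normal equations are: 194·p + 26·q = 513;  26·p + 6·q = 60.
det = 194·6 − 26² = 488.
p = (513·6 − 26·60)/488 = 759/244; q = (194·60 − 26·513)/488 = -849/244.
At h = 9: P̂ = (759/244)·(9) + (-849/244)·(1) = 2991/122.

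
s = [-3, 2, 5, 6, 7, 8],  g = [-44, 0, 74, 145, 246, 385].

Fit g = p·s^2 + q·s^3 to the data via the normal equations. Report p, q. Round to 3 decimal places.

Normal-equation sums: Σs^2·s^2 = 8515, Σs^2·s^3 = 60265, Σs^3·s^3 = 442867.
Moment sums: Σs^2·g = 43368, Σs^3·g = 323256.
Eliminating q: 442867·(row 1) − 60265·(row 2) gives 139142280·p = 442867·43368 − 60265·323256 = -274766784, so p = -673448/341035.
Then q = (323256 − 60265·(-673448/341035))/442867 = 1157936/1159519.

p = -1.975, q = 0.999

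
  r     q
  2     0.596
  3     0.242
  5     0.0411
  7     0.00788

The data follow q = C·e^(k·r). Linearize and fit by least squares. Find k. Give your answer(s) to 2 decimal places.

Taking logs, ln q = k·r + ln C, so regress ln q on r.
Σr = 17.0000, Σ(r)² = 87.0000, Σln q = -9.9715, Σr·ln q = -55.1542.
Equations: 87.0000·k + 17.0000·ln C = -55.1542;  17.0000·k + 4·ln C = -9.9715.
Slope k = (n·Σr·ln q − Σr·Σln q)/(n·Σ(r)² − (Σr)²) = (4·-55.1542 − 17.0000·-9.9715)/59.0000 = -0.86612; ln C = (Σln q − k·Σr)/n = 1.18814.

k = -0.87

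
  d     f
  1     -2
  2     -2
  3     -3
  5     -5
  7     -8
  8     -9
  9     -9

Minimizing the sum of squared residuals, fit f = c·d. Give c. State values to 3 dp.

Normal-equation sums: Σd·d = 233.
For Mᵀf: Σd·f = -249.
Hence c = -249 / 233 ≈ -1.06867.

c = -1.069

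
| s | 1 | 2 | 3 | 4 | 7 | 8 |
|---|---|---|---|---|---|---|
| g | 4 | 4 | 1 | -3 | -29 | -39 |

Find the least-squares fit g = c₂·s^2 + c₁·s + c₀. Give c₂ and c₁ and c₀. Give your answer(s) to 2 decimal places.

c₂ = -0.93, c₁ = 2.05, c₀ = 3.24

From the data, Σs^2·s^2 = 6851, Σs^2·s = 955, Σs^2 = 143, Σs·s = 143, Σs = 25, Σ1 = 6.
Moment sums: Σs^2·g = -3936, Σs·g = -512, Σg = -62.
AᵀA·[c₂, c₁, c₀]ᵀ = Aᵀg becomes [[6851, 955, 143]; [955, 143, 25]; [143, 25, 6]]·[c₂, c₁, c₀]ᵀ = [-3936, -512, -62]ᵀ.
Row-reducing yields c₂ = -6535/7044, c₁ = 14429/7044, c₀ = 3807/1174.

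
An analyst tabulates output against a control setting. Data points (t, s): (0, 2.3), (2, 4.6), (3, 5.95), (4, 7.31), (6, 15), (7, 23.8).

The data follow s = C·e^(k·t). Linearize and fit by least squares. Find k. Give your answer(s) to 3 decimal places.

k = 0.323

Linearized form: ln s = k·t + ln C. From the 6 transformed points,
Σt = 22.0000, Σ(t)² = 114.0000, Σln s = 12.0093, Σt·ln s = 54.7954.
Equations: 114.0000·k + 22.0000·ln C = 54.7954;  22.0000·k + 6·ln C = 12.0093.
Δ = 114.0000·6 − (22.0000)² = 200.0000; k = (54.7954·6 − 22.0000·12.0093)/200.0000 = 0.32283, ln C = (114.0000·12.0093 − 22.0000·54.7954)/200.0000 = 0.81783.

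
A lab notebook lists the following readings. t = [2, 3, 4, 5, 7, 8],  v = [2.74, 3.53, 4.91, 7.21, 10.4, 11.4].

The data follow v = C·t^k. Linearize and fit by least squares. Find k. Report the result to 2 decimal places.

Taking logs, ln v = k·ln t + ln C, so regress ln v on ln t.
Over the data: Σln t = 8.8128, Σ(ln t)² = 14.3101, Σln v = 10.6114, Σln t·ln v = 17.0872.
Normal system: [[14.3101, 8.8128]; [8.8128, 6]]·[k, ln C]ᵀ = [17.0872, 10.6114]ᵀ.
Slope k = (n·Σln t·ln v − Σln t·Σln v)/(n·Σ(ln t)² − (Σln t)²) = (6·17.0872 − 8.8128·10.6114)/8.1947 = 1.09907; ln C = (Σln v − k·Σln t)/n = 0.15425.

k = 1.10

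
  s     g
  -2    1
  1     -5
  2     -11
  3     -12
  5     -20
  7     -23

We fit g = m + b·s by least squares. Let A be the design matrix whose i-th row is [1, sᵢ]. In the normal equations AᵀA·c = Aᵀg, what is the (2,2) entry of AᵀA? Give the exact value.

92

Row 2 ↔ basis s, column 2 ↔ basis s, so (AᵀA)_{2,2} = Σᵢ (s)·(s) = (-2)·(-2) + (1)·(1) + (2)·(2) + (3)·(3) + (5)·(5) + (7)·(7) = 92.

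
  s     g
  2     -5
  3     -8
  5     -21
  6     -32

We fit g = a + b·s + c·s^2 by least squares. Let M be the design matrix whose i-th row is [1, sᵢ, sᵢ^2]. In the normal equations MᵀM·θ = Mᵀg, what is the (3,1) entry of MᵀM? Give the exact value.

Row 3 ↔ basis s^2, column 1 ↔ basis 1, so (MᵀM)_{3,1} = Σᵢ s^2 = (4)·(1) + (9)·(1) + (25)·(1) + (36)·(1) = 74.

74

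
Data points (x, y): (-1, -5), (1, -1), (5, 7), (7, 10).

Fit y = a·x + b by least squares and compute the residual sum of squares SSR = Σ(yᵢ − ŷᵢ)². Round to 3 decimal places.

From the data, Σx·x = 76, Σx = 12, Σ1 = 4.
For Aᵀy: Σx·y = 109, Σy = 11.
AᵀA·[a, b]ᵀ = Aᵀy becomes [[76, 12]; [12, 4]]·[a, b]ᵀ = [109, 11]ᵀ.
Determinant 76·4 − 12² = 160.
a = (109·4 − 12·11)/160 = 19/10; b = (76·11 − 12·109)/160 = -59/20.
Residuals: -3/20, 1/20, 9/20, -7/20; SSR = 7/20.

SSR = 0.350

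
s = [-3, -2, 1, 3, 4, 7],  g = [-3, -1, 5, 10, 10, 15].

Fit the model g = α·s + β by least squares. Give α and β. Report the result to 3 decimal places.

α = 1.836, β = 2.939

Entries of MᵀM: Σs·s = 88, Σs = 10, Σ1 = 6.
For Mᵀg: Σs·g = 191, Σg = 36.
det = 88·6 − 10² = 428.
α = (191·6 − 10·36)/428 = 393/214; β = (88·36 − 10·191)/428 = 629/214.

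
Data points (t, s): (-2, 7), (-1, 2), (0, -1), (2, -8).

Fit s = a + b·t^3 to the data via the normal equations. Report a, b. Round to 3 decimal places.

a = -0.237, b = -0.948

Entries of XᵀX: Σ1 = 4, Σt^3 = -1, Σt^3·t^3 = 129.
For Xᵀs: Σs = 0, Σt^3·s = -122.
Eliminating b: 129·(row 1) − (-1)·(row 2) gives 515·a = 129·0 − (-1)·(-122) = -122, so a = -122/515.
Then b = ((-122) − (-1)·(-122/515))/129 = -488/515.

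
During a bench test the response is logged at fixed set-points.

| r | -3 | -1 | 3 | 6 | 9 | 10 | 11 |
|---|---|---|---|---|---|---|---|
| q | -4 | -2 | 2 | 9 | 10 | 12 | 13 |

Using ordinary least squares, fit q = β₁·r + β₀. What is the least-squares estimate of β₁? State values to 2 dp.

β₁ = 1.25

Normal-equation sums: Σr·r = 357, Σr = 35, Σ1 = 7.
And Σr·q = 427, Σq = 40.
det = 357·7 − 35² = 1274.
β₁ = (427·7 − 35·40)/1274 = 227/182; β₀ = (357·40 − 35·427)/1274 = -95/182.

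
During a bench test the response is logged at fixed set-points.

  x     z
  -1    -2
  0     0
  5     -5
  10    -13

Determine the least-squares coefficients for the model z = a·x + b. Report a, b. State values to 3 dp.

Compute the Gram sums: Σx·x = 126, Σx = 14, Σ1 = 4.
And Σx·z = -153, Σz = -20.
Determinant 126·4 − 14² = 308.
a = ((-153)·4 − 14·(-20))/308 = -83/77; b = (126·(-20) − 14·(-153))/308 = -27/22.

a = -1.078, b = -1.227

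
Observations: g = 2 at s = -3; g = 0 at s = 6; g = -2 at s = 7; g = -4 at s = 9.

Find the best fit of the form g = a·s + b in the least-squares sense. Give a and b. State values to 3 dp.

Setting ∂/∂a … = 0 gives: 175·a + 19·b = -56;  19·a + 4·b = -4.
(Σs·s = 175, Σs = 19, Σ1 = 4, Σs·g = -56, Σg = -4.)
Determinant 175·4 − 19² = 339.
a = ((-56)·4 − 19·(-4))/339 = -148/339; b = (175·(-4) − 19·(-56))/339 = 364/339.

a = -0.437, b = 1.074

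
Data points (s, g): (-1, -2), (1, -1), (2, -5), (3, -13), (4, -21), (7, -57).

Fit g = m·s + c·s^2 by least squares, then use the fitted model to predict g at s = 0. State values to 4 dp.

ĝ = 0.0000

Sums needed: Σs·s = 80, Σs·s^2 = 442, Σs^2·s^2 = 2756.
And Σs·g = -531, Σs^2·g = -3269.
Normal equations: [[80, 442]; [442, 2756]]·[m, c]ᵀ = [-531, -3269]ᵀ.
det = 80·2756 − 442² = 25116.
m = ((-531)·2756 − 442·(-3269))/25116 = -31/42; c = (80·(-3269) − 442·(-531))/25116 = -583/546.
At s = 0: ĝ = (-31/42)·(0) + (-583/546)·(0) = 0.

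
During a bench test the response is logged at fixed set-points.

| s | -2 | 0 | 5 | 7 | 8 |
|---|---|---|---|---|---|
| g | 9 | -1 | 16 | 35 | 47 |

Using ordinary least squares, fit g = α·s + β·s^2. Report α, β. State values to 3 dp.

α = -2.024, β = 0.998

Normal-equation sums: Σs·s = 142, Σs·s^2 = 972, Σs^2·s^2 = 7138.
For Aᵀg: Σs·g = 683, Σs^2·g = 5159.
det = 142·7138 − 972² = 68812.
α = (683·7138 − 972·5159)/68812 = -69647/34406; β = (142·5159 − 972·683)/68812 = 34351/34406.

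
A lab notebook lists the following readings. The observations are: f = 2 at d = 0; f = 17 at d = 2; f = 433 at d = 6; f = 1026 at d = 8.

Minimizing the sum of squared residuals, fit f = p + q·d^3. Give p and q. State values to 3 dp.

p = 1.347, q = 2.001

AᵀA·[p, q]ᵀ = Aᵀf reads: 4·p + 736·q = 1478;  736·p + 308864·q = 618976.
(Σ1 = 4, Σd^3 = 736, Σd^3·d^3 = 308864, Σf = 1478, Σd^3·f = 618976.)
Determinant 4·308864 − 736² = 693760.
p = (1478·308864 − 736·618976)/693760 = 3651/2710; q = (4·618976 − 736·1478)/693760 = 21689/10840.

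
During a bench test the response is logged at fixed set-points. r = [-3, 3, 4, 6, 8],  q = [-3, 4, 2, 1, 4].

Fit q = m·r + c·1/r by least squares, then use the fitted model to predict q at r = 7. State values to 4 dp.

q̂ = 2.6640

Normal-equation sums: Σr·r = 134, Σr·1/r = 5, Σ1/r·1/r = 21/64.
And Σr·q = 67, Σ1/r·q = 7/2.
det = 134·(21/64) − 5² = 607/32.
m = (67·(21/64) − 5·(7/2))/(607/32) = 287/1214; c = (134·(7/2) − 5·67)/(607/32) = 4288/607.
At r = 7: q̂ = (287/1214)·(7) + (4288/607)·(1/7) = 22639/8498.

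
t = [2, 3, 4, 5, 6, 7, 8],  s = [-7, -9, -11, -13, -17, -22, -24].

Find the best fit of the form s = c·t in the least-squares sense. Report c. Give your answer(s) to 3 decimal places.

c = -2.946

Setting ∂/∂c … = 0 gives: 203·c = -598.
Hence c = -598 / 203 ≈ -2.94581.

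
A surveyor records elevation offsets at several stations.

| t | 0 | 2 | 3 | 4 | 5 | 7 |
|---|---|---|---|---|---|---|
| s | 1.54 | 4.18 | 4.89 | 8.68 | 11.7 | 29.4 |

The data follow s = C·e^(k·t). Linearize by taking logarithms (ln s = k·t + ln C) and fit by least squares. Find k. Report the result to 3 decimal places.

k = 0.412

Linearized form: ln s = k·t + ln C. From the 6 transformed points,
Σt = 21.0000, Σ(t)² = 103.0000, Σln s = 11.4509, Σt·ln s = 52.2312.
Equations: 103.0000·k + 21.0000·ln C = 52.2312;  21.0000·k + 6·ln C = 11.4509.
Solving (det = 177.0000): k = 0.41197, ln C = 0.46659.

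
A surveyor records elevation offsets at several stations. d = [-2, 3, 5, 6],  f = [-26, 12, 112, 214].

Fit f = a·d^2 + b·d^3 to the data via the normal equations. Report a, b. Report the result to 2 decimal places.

a = -3.24, b = 1.53

Forming XᵀX = [[2018, 11112]; [11112, 63074]] and Xᵀf = [10508, 60756]ᵀ gives XᵀX·[a, b]ᵀ = Xᵀf.
Δ = 2018·63074 − 11112² = 3806788.
a = (10508·63074 − 11112·60756)/3806788 = -3084770/951697; b = (2018·60756 − 11112·10508)/3806788 = 1460178/951697.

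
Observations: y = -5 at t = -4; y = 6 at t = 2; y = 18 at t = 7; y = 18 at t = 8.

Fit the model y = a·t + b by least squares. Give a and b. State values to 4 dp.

Entries of AᵀA: Σt·t = 133, Σt = 13, Σ1 = 4.
Right-hand side: Σt·y = 302, Σy = 37.
So AᵀA·[a, b]ᵀ = Aᵀy: [[133, 13]; [13, 4]]·[a, b]ᵀ = [302, 37]ᵀ.
Δ = 133·4 − 13² = 363.
a = (302·4 − 13·37)/363 = 727/363; b = (133·37 − 13·302)/363 = 995/363.

a = 2.0028, b = 2.7410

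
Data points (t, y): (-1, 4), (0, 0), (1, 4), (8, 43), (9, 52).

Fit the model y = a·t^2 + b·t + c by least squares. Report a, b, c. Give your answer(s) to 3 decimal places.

a = 0.598, b = 0.212, c = 2.312

Normal-equation sums: Σt^2·t^2 = 10659, Σt^2·t = 1241, Σt^2 = 147, Σt·t = 147, Σt = 17, Σ1 = 5.
And Σt^2·y = 6972, Σt·y = 812, Σy = 103.
XᵀX·[a, b, c]ᵀ = Xᵀy becomes [[10659, 1241, 147]; [1241, 147, 17]; [147, 17, 5]]·[a, b, c]ᵀ = [6972, 812, 103]ᵀ.
Row-reducing yields a = 2969/4969, b = 2109/9938, c = 22975/9938.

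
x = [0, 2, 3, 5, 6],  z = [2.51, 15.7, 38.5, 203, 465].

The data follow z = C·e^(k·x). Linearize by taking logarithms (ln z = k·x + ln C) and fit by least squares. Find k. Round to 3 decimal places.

k = 0.868

With ln zᵢ as the transformed response and xᵢ as the regressor:
Σx = 16.0000, Σ(x)² = 74.0000, Σln z = 18.7798, Σx·ln z = 79.8776.
Equations: 74.0000·k + 16.0000·ln C = 79.8776;  16.0000·k + 5·ln C = 18.7798.
Slope k = (n·Σx·ln z − Σx·Σln z)/(n·Σ(x)² − (Σx)²) = (5·79.8776 − 16.0000·18.7798)/114.0000 = 0.86763; ln C = (Σln z − k·Σx)/n = 0.97954.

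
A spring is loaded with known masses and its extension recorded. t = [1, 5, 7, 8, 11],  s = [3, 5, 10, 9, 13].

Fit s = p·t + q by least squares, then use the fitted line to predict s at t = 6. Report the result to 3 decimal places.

ŝ = 7.587

Forming MᵀM = [[260, 32]; [32, 5]] and Mᵀs = [313, 40]ᵀ gives MᵀM·[p, q]ᵀ = Mᵀs.
Determinant 260·5 − 32² = 276.
p = (313·5 − 32·40)/276 = 95/92; q = (260·40 − 32·313)/276 = 32/23.
At t = 6: ŝ = (95/92)·(6) + (32/23)·(1) = 349/46.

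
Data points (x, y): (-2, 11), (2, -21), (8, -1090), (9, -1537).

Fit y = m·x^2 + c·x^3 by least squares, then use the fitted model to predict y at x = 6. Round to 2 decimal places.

ŷ = -471.83

The normal equations are: 10689·m + 91817·c = -194297;  91817·m + 793713·c = -1678809.
Eliminating c: 793713·(row 1) − 91817·(row 2) gives 53636768·m = 793713·(-194297) − 91817·(-1678809) = -72848808, so m = -535653/394388.
Then c = ((-1678809) − 91817·(-535653/394388))/793713 = -13127719/6704596.
At x = 6: ŷ = (-535653/394388)·(36) + (-13127719/6704596)·(216) = -790851735/1676149.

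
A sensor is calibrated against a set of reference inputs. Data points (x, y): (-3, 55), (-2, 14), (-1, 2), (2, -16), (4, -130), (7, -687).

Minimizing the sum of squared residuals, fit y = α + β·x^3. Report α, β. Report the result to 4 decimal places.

α = -0.5198, β = -2.0023

The normal equations are: 6·α + 379·β = -762;  379·α + 122603·β = -245688.
(Σ1 = 6, Σx^3 = 379, Σx^3·x^3 = 122603, Σy = -762, Σx^3·y = -245688.)
Determinant 6·122603 − 379² = 591977.
α = ((-762)·122603 − 379·(-245688))/591977 = -307734/591977; β = (6·(-245688) − 379·(-762))/591977 = -1185330/591977.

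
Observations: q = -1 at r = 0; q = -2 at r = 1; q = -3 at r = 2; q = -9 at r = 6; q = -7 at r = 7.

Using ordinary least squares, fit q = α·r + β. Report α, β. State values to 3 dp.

Setting ∂/∂α … = 0 gives: 90·α + 16·β = -111;  16·α + 5·β = -22.
det = 90·5 − 16² = 194.
α = ((-111)·5 − 16·(-22))/194 = -203/194; β = (90·(-22) − 16·(-111))/194 = -102/97.

α = -1.046, β = -1.052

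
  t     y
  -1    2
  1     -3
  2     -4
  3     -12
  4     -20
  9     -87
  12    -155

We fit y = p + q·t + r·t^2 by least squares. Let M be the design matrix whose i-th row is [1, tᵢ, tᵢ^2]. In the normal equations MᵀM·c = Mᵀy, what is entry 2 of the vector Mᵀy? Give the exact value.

Entry 2 ↔ basis t, so (Mᵀy)_{2} = Σᵢ (t)·yᵢ = (-1)·(2) + (1)·(-3) + (2)·(-4) + (3)·(-12) + (4)·(-20) + (9)·(-87) + (12)·(-155) = -2772.

-2772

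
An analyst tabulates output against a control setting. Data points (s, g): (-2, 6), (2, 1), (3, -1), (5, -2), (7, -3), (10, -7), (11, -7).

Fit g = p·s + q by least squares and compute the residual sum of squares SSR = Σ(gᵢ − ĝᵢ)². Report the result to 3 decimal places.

Entries of MᵀM: Σs·s = 312, Σs = 36, Σ1 = 7.
Moment sums: Σs·g = -191, Σg = -13.
Normal equations: [[312, 36]; [36, 7]]·[p, q]ᵀ = [-191, -13]ᵀ.
Eliminating q: 7·(row 1) − 36·(row 2) gives 888·p = 7·(-191) − 36·(-13) = -869, so p = -869/888.
Then q = ((-13) − 36·(-869/888))/7 = 235/74.
Residuals: 385/444, -97/444, -367/296, -251/888, 599/888, -173/444, 523/888; SSR = 2993/888.

SSR = 3.370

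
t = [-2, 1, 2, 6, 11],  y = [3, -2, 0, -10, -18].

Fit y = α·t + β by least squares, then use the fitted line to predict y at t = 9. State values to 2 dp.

Compute the Gram sums: Σt·t = 166, Σt = 18, Σ1 = 5.
For Mᵀy: Σt·y = -266, Σy = -27.
Normal equations: [[166, 18]; [18, 5]]·[α, β]ᵀ = [-266, -27]ᵀ.
Eliminating β: 5·(row 1) − 18·(row 2) gives 506·α = 5·(-266) − 18·(-27) = -844, so α = -422/253.
Then β = ((-27) − 18·(-422/253))/5 = 153/253.
At t = 9: ŷ = (-422/253)·(9) + (153/253)·(1) = -3645/253.

ŷ = -14.41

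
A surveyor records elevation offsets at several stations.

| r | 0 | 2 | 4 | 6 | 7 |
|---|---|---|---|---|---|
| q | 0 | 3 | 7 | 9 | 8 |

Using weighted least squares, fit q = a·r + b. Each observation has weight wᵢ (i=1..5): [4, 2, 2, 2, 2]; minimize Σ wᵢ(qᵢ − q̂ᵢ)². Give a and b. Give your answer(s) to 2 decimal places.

a = 1.30, b = 0.37

The normal equations are: 210·a + 38·b = 288;  38·a + 12·b = 54.
(Σwᵢ·r·r = 210, Σwᵢ·r = 38, Σwᵢ·1 = 12, Σwᵢ·r·q = 288, Σwᵢ·q = 54.)
det = 210·12 − 38² = 1076.
a = (288·12 − 38·54)/1076 = 351/269; b = (210·54 − 38·288)/1076 = 99/269.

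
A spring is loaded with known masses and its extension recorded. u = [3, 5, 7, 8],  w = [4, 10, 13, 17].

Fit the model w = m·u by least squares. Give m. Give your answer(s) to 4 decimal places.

XᵀX·[m]ᵀ = Xᵀw reads: 147·m = 289.
m = 289/147 = 1.96599.

m = 1.9660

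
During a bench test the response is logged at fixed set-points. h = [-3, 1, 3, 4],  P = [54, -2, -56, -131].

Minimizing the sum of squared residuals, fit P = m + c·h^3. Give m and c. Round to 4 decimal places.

m = -0.6549, c = -2.0366

Normal-equation sums: Σ1 = 4, Σh^3 = 65, Σh^3·h^3 = 5555.
Moment sums: ΣP = -135, Σh^3·P = -11356.
Normal equations: [[4, 65]; [65, 5555]]·[m, c]ᵀ = [-135, -11356]ᵀ.
det = 4·5555 − 65² = 17995.
m = ((-135)·5555 − 65·(-11356))/17995 = -2357/3599; c = (4·(-11356) − 65·(-135))/17995 = -36649/17995.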